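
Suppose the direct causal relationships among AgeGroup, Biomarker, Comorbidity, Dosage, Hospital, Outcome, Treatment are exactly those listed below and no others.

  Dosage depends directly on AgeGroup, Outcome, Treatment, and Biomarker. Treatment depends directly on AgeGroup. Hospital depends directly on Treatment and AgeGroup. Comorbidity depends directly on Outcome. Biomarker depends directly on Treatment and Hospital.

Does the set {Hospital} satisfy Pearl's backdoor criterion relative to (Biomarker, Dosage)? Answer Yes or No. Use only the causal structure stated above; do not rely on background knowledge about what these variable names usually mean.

No

Backdoor paths from Biomarker to Dosage (paths whose first edge points into Biomarker):
  P1: Biomarker <- Treatment <- AgeGroup -> Dosage
  P2: Biomarker <- Treatment -> Hospital <- AgeGroup -> Dosage
  P3: Biomarker <- Treatment -> Dosage
  P4: Biomarker <- Hospital <- AgeGroup -> Treatment -> Dosage
  P5: Biomarker <- Hospital <- AgeGroup -> Dosage
  P6: Biomarker <- Hospital <- Treatment <- AgeGroup -> Dosage
  P7: Biomarker <- Hospital <- Treatment -> Dosage
Condition 1 (no descendant of Biomarker in the set): holds — descendants of Biomarker are {Dosage}; none are in {Hospital}.
Condition 2 (every backdoor path blocked by {Hospital}):
  P1: open — no interior node is in the conditioning set.
  P2: open — collider(s) Hospital are conditioned on (or have a conditioned descendant) and no non-collider on the path is in the set.
  P3: open — no interior node is in the conditioning set.
  P4: blocked at chain node Hospital ∈ conditioning set.
  P5: blocked at chain node Hospital ∈ conditioning set.
  P6: blocked at chain node Hospital ∈ conditioning set.
  P7: blocked at chain node Hospital ∈ conditioning set.
{Hospital} does not satisfy the backdoor criterion.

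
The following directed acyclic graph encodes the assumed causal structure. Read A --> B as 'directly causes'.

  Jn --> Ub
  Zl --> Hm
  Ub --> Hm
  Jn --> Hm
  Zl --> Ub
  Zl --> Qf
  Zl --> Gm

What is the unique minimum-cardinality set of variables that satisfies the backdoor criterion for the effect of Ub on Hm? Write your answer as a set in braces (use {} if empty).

Variables eligible for adjustment (non-descendants of Ub, excluding Ub and Hm): {Gm, Jn, Qf, Zl}.
Backdoor paths from Ub to Hm:
  P1: Ub <- Jn -> Hm
  P2: Ub <- Zl -> Hm
The empty set is not sufficient: P1 (Ub <- Jn -> Hm) has no collider blocking it and no conditioned non-collider, so it is open.
Try {Jn, Zl}:
  P1: blocked at fork node Jn ∈ conditioning set.
  P2: blocked at fork node Zl ∈ conditioning set.
{Jn, Zl} contains no descendant of Ub and blocks every backdoor path.
Every element of {Jn, Zl} is needed (dropping Jn leaves P1 open; dropping Zl leaves P2 open), so no proper subset is valid.
Among all size-2 subsets of the eligible variables, only {Jn, Zl} blocks every backdoor path, so it is the unique smallest valid adjustment set.

{Jn, Zl}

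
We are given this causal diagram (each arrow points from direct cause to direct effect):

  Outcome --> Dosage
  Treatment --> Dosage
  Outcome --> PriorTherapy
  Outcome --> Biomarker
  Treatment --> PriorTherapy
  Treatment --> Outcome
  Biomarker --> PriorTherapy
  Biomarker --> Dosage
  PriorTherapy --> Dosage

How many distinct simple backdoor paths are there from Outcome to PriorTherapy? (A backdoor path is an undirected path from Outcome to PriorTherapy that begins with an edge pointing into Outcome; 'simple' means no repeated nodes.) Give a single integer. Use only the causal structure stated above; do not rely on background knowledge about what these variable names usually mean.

A backdoor path from Outcome to PriorTherapy is any simple undirected path whose first edge points into Outcome (i.e. leaves Outcome via a parent).
Parents of Outcome: {Treatment}.
Enumerating:
  P1: Outcome <- Treatment -> PriorTherapy
  P2: Outcome <- Treatment -> Dosage <- Biomarker -> PriorTherapy
  P3: Outcome <- Treatment -> Dosage <- PriorTherapy
That exhausts the simple backdoor paths. Count: 3.

3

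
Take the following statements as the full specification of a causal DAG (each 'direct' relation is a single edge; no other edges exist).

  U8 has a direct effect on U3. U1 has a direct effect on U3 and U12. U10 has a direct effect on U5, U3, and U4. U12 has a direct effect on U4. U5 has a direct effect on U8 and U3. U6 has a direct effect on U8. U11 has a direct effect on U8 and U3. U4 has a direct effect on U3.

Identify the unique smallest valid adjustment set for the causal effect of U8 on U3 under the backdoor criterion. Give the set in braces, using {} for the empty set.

Variables eligible for adjustment (non-descendants of U8, excluding U8 and U3): {U1, U10, U11, U12, U4, U5, U6}.
Backdoor paths from U8 to U3:
  P1: U8 <- U5 <- U10 -> U4 <- U12 <- U1 -> U3
  P2: U8 <- U5 <- U10 -> U4 -> U3
  P3: U8 <- U5 <- U10 -> U3
  P4: U8 <- U5 -> U3
  P5: U8 <- U11 -> U3
The empty set is not sufficient: P2 (U8 <- U5 <- U10 -> U4 -> U3) has no collider blocking it and no conditioned non-collider, so it is open.
Try {U11, U5}:
  P1: blocked at chain node U5 ∈ conditioning set.
  P2: blocked at chain node U5 ∈ conditioning set.
  P3: blocked at chain node U5 ∈ conditioning set.
  P4: blocked at fork node U5 ∈ conditioning set.
  P5: blocked at fork node U11 ∈ conditioning set.
{U11, U5} contains no descendant of U8 and blocks every backdoor path.
Every element of {U11, U5} is needed (dropping U11 leaves P5 open; dropping U5 leaves P2 open), so no proper subset is valid.
Among all size-2 subsets of the eligible variables, only {U11, U5} blocks every backdoor path, so it is the unique smallest valid adjustment set.

{U11, U5}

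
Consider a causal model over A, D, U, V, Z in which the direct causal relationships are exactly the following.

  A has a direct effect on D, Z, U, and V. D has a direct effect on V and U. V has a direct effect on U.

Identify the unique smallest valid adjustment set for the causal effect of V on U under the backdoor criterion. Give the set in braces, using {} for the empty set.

Variables eligible for adjustment (non-descendants of V, excluding V and U): {A, D, Z}.
Backdoor paths from V to U:
  P1: V <- A -> D -> U
  P2: V <- A -> U
  P3: V <- D <- A -> U
  P4: V <- D -> U
The empty set is not sufficient: P1 (V <- A -> D -> U) has no collider blocking it and no conditioned non-collider, so it is open.
Try {A, D}:
  P1: blocked at fork node A ∈ conditioning set.
  P2: blocked at fork node A ∈ conditioning set.
  P3: blocked at chain node D ∈ conditioning set.
  P4: blocked at fork node D ∈ conditioning set.
{A, D} contains no descendant of V and blocks every backdoor path.
Every element of {A, D} is needed (dropping A leaves P2 open; dropping D leaves P4 open), so no proper subset is valid.
Among all size-2 subsets of the eligible variables, only {A, D} blocks every backdoor path, so it is the unique smallest valid adjustment set.

{A, D}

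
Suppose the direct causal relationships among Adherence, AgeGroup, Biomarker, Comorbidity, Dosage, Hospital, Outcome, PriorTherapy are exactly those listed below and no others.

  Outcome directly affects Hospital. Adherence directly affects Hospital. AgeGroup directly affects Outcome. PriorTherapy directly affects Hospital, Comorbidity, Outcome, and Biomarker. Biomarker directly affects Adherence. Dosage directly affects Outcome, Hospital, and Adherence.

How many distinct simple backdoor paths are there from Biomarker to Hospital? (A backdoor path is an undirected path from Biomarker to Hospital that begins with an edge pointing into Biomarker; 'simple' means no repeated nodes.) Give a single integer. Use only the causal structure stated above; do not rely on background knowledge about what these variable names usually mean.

A backdoor path from Biomarker to Hospital is any simple undirected path whose first edge points into Biomarker (i.e. leaves Biomarker via a parent).
Parents of Biomarker: {PriorTherapy}.
Enumerating:
  P1: Biomarker <- PriorTherapy -> Outcome <- Dosage -> Adherence -> Hospital
  P2: Biomarker <- PriorTherapy -> Outcome <- Dosage -> Hospital
  P3: Biomarker <- PriorTherapy -> Outcome -> Hospital
  P4: Biomarker <- PriorTherapy -> Hospital
That exhausts the simple backdoor paths. Count: 4.

4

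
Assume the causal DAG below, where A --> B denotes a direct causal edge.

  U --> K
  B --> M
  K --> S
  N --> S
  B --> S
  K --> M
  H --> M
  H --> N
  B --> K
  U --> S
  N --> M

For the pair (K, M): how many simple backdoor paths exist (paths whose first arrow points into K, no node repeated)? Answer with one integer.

6

A backdoor path from K to M is any simple undirected path whose first edge points into K (i.e. leaves K via a parent).
Parents of K: {B, U}.
Enumerating:
  P1: K <- U -> S <- B -> M
  P2: K <- U -> S <- N <- H -> M
  P3: K <- U -> S <- N -> M
  P4: K <- B -> S <- N <- H -> M
  P5: K <- B -> S <- N -> M
  P6: K <- B -> M
That exhausts the simple backdoor paths. Count: 6.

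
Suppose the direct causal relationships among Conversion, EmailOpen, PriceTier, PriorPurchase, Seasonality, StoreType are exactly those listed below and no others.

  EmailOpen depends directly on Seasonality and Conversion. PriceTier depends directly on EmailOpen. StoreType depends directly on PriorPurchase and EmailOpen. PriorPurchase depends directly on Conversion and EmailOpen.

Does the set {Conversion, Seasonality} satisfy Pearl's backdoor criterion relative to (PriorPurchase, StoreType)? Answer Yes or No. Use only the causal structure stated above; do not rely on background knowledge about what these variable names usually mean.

Backdoor paths from PriorPurchase to StoreType (paths whose first edge points into PriorPurchase):
  P1: PriorPurchase <- Conversion -> EmailOpen -> StoreType
  P2: PriorPurchase <- EmailOpen -> StoreType
Condition 1 (no descendant of PriorPurchase in the set): holds — descendants of PriorPurchase are {StoreType}; none are in {Conversion, Seasonality}.
Condition 2 (every backdoor path blocked by {Conversion, Seasonality}):
  P1: blocked at fork node Conversion ∈ conditioning set.
  P2: open — no interior node is in the conditioning set.
{Conversion, Seasonality} does not satisfy the backdoor criterion.

No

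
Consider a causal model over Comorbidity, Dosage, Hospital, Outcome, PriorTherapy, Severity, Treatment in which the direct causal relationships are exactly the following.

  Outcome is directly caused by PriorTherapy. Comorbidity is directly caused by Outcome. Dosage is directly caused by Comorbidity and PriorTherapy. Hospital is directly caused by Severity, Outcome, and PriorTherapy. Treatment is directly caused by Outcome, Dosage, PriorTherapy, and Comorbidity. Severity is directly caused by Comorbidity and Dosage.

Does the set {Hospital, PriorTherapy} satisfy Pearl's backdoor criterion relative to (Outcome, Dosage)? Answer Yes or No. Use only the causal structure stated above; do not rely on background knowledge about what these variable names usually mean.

Backdoor paths from Outcome to Dosage (paths whose first edge points into Outcome):
  P1: Outcome <- PriorTherapy -> Dosage
  P2: Outcome <- PriorTherapy -> Treatment <- Comorbidity -> Dosage
  P3: Outcome <- PriorTherapy -> Treatment <- Comorbidity -> Severity <- Dosage
  P4: Outcome <- PriorTherapy -> Treatment <- Dosage
  P5: Outcome <- PriorTherapy -> Hospital <- Severity <- Comorbidity -> Dosage
  P6: Outcome <- PriorTherapy -> Hospital <- Severity <- Comorbidity -> Treatment <- Dosage
  P7: Outcome <- PriorTherapy -> Hospital <- Severity <- Dosage
Condition 1 (no descendant of Outcome in the set): FAILS — Hospital is a descendant of Outcome.
Condition 2 (every backdoor path blocked by {Hospital, PriorTherapy}):
  P1: blocked at fork node PriorTherapy ∈ conditioning set.
  P2: blocked at fork node PriorTherapy ∈ conditioning set.
  P3: blocked at fork node PriorTherapy ∈ conditioning set.
  P4: blocked at fork node PriorTherapy ∈ conditioning set.
  P5: blocked at fork node PriorTherapy ∈ conditioning set.
  P6: blocked at fork node PriorTherapy ∈ conditioning set.
  P7: blocked at fork node PriorTherapy ∈ conditioning set.
{Hospital, PriorTherapy} does not satisfy the backdoor criterion.

No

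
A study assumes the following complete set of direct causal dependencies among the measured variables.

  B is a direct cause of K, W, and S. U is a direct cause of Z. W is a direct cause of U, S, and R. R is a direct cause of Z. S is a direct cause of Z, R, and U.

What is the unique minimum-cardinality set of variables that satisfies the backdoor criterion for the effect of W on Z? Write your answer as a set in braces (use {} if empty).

{B}

Variables eligible for adjustment (non-descendants of W, excluding W and Z): {B, K}.
Backdoor paths from W to Z:
  P1: W <- B -> S -> U -> Z
  P2: W <- B -> S -> R -> Z
  P3: W <- B -> S -> Z
The empty set is not sufficient: P1 (W <- B -> S -> U -> Z) has no collider blocking it and no conditioned non-collider, so it is open.
Try {B}:
  P1: blocked at fork node B ∈ conditioning set.
  P2: blocked at fork node B ∈ conditioning set.
  P3: blocked at fork node B ∈ conditioning set.
{B} contains no descendant of W and blocks every backdoor path.
No other singleton works — e.g. {K} leaves P1 open — so {B} is the unique smallest valid adjustment set.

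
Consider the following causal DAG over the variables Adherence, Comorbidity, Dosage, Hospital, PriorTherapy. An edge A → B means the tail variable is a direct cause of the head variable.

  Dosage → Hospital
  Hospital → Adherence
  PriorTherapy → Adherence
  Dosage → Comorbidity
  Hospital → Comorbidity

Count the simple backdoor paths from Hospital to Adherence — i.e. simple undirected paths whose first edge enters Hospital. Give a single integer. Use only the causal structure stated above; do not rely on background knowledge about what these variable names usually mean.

0

A backdoor path from Hospital to Adherence is any simple undirected path whose first edge points into Hospital (i.e. leaves Hospital via a parent).
Parents of Hospital: {Dosage}.
No simple path from any parent of Hospital reaches Adherence without revisiting Hospital, so there are no backdoor paths.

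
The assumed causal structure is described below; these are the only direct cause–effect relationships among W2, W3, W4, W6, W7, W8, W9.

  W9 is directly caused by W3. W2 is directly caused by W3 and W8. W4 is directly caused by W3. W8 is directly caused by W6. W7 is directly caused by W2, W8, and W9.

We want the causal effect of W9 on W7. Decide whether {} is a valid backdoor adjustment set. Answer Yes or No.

Backdoor paths from W9 to W7 (paths whose first edge points into W9):
  P1: W9 <- W3 -> W2 <- W8 -> W7
  P2: W9 <- W3 -> W2 -> W7
Condition 1 (no descendant of W9 in the set): holds — descendants of W9 are {W7}; none are in {}.
Condition 2 (every backdoor path blocked by {}):
  P1: blocked at collider W2 (neither it nor any descendant is in the conditioning set).
  P2: open — no interior node is in the conditioning set.
{} does not satisfy the backdoor criterion.

No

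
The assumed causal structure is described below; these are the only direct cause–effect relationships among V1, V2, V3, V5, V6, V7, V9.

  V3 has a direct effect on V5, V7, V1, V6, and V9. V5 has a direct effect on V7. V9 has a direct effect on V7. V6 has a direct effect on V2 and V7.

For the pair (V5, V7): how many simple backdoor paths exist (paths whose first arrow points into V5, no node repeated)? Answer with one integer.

A backdoor path from V5 to V7 is any simple undirected path whose first edge points into V5 (i.e. leaves V5 via a parent).
Parents of V5: {V3}.
Enumerating:
  P1: V5 <- V3 -> V6 -> V7
  P2: V5 <- V3 -> V9 -> V7
  P3: V5 <- V3 -> V7
That exhausts the simple backdoor paths. Count: 3.

3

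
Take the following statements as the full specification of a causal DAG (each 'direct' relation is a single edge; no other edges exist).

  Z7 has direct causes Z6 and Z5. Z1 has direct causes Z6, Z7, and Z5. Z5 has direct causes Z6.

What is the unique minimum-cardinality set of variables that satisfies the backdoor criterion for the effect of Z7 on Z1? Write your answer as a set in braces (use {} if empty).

{Z5, Z6}

Variables eligible for adjustment (non-descendants of Z7, excluding Z7 and Z1): {Z5, Z6}.
Backdoor paths from Z7 to Z1:
  P1: Z7 <- Z6 -> Z5 -> Z1
  P2: Z7 <- Z6 -> Z1
  P3: Z7 <- Z5 <- Z6 -> Z1
  P4: Z7 <- Z5 -> Z1
The empty set is not sufficient: P1 (Z7 <- Z6 -> Z5 -> Z1) has no collider blocking it and no conditioned non-collider, so it is open.
Try {Z5, Z6}:
  P1: blocked at fork node Z6 ∈ conditioning set.
  P2: blocked at fork node Z6 ∈ conditioning set.
  P3: blocked at chain node Z5 ∈ conditioning set.
  P4: blocked at fork node Z5 ∈ conditioning set.
{Z5, Z6} contains no descendant of Z7 and blocks every backdoor path.
Every element of {Z5, Z6} is needed (dropping Z5 leaves P4 open; dropping Z6 leaves P2 open), so no proper subset is valid.
Among all size-2 subsets of the eligible variables, only {Z5, Z6} blocks every backdoor path, so it is the unique smallest valid adjustment set.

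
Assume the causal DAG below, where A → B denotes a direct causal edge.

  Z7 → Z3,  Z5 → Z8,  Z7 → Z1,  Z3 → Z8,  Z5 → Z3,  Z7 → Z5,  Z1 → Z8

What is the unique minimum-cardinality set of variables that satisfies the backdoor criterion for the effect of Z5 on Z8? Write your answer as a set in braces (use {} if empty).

{Z7}

Variables eligible for adjustment (non-descendants of Z5, excluding Z5 and Z8): {Z1, Z7}.
Backdoor paths from Z5 to Z8:
  P1: Z5 <- Z7 -> Z1 -> Z8
  P2: Z5 <- Z7 -> Z3 -> Z8
The empty set is not sufficient: P1 (Z5 <- Z7 -> Z1 -> Z8) has no collider blocking it and no conditioned non-collider, so it is open.
Try {Z7}:
  P1: blocked at fork node Z7 ∈ conditioning set.
  P2: blocked at fork node Z7 ∈ conditioning set.
{Z7} contains no descendant of Z5 and blocks every backdoor path.
No other singleton works — e.g. {Z1} leaves P2 open — so {Z7} is the unique smallest valid adjustment set.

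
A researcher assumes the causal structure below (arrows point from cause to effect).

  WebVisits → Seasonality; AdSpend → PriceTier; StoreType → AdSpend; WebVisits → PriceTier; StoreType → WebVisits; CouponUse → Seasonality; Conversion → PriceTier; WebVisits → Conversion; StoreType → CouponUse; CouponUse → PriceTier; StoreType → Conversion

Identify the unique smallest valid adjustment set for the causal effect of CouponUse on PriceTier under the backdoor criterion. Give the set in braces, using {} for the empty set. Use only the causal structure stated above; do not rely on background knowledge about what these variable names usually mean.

Variables eligible for adjustment (non-descendants of CouponUse, excluding CouponUse and PriceTier): {AdSpend, Conversion, StoreType, WebVisits}.
Backdoor paths from CouponUse to PriceTier:
  P1: CouponUse <- StoreType -> WebVisits -> Conversion -> PriceTier
  P2: CouponUse <- StoreType -> WebVisits -> PriceTier
  P3: CouponUse <- StoreType -> Conversion <- WebVisits -> PriceTier
  P4: CouponUse <- StoreType -> Conversion -> PriceTier
  P5: CouponUse <- StoreType -> AdSpend -> PriceTier
The empty set is not sufficient: P1 (CouponUse <- StoreType -> WebVisits -> Conversion -> PriceTier) has no collider blocking it and no conditioned non-collider, so it is open.
Try {StoreType}:
  P1: blocked at fork node StoreType ∈ conditioning set.
  P2: blocked at fork node StoreType ∈ conditioning set.
  P3: blocked at fork node StoreType ∈ conditioning set.
  P4: blocked at fork node StoreType ∈ conditioning set.
  P5: blocked at fork node StoreType ∈ conditioning set.
{StoreType} contains no descendant of CouponUse and blocks every backdoor path.
No other singleton works — e.g. {WebVisits} leaves P4 open — so {StoreType} is the unique smallest valid adjustment set.

{StoreType}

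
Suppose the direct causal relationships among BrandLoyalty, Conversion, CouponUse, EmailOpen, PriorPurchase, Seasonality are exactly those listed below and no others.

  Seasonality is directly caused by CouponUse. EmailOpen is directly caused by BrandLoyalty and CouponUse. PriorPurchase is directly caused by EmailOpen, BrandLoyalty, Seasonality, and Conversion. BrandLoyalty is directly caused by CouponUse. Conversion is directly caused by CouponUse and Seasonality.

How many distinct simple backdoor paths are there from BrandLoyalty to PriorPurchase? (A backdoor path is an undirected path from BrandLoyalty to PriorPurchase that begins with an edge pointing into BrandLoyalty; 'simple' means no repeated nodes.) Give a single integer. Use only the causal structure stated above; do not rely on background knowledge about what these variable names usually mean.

A backdoor path from BrandLoyalty to PriorPurchase is any simple undirected path whose first edge points into BrandLoyalty (i.e. leaves BrandLoyalty via a parent).
Parents of BrandLoyalty: {CouponUse}.
Enumerating:
  P1: BrandLoyalty <- CouponUse -> EmailOpen -> PriorPurchase
  P2: BrandLoyalty <- CouponUse -> Seasonality -> Conversion -> PriorPurchase
  P3: BrandLoyalty <- CouponUse -> Seasonality -> PriorPurchase
  P4: BrandLoyalty <- CouponUse -> Conversion <- Seasonality -> PriorPurchase
  P5: BrandLoyalty <- CouponUse -> Conversion -> PriorPurchase
That exhausts the simple backdoor paths. Count: 5.

5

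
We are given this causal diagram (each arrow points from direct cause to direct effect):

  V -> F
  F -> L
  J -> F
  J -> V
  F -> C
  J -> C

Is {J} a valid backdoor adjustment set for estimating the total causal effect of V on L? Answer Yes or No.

Backdoor paths from V to L (paths whose first edge points into V):
  P1: V <- J -> F -> L
  P2: V <- J -> C <- F -> L
Condition 1 (no descendant of V in the set): holds — descendants of V are {C, F, L}; none are in {J}.
Condition 2 (every backdoor path blocked by {J}):
  P1: blocked at fork node J ∈ conditioning set.
  P2: blocked at fork node J ∈ conditioning set.
{J} satisfies the backdoor criterion.

Yes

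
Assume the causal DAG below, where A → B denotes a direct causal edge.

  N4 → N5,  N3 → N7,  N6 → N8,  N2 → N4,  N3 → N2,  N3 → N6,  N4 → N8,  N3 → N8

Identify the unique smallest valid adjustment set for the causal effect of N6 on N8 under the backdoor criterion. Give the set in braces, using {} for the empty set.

{N3}

Variables eligible for adjustment (non-descendants of N6, excluding N6 and N8): {N2, N3, N4, N5, N7}.
Backdoor paths from N6 to N8:
  P1: N6 <- N3 -> N2 -> N4 -> N8
  P2: N6 <- N3 -> N8
The empty set is not sufficient: P1 (N6 <- N3 -> N2 -> N4 -> N8) has no collider blocking it and no conditioned non-collider, so it is open.
Try {N3}:
  P1: blocked at fork node N3 ∈ conditioning set.
  P2: blocked at fork node N3 ∈ conditioning set.
{N3} contains no descendant of N6 and blocks every backdoor path.
No other singleton works — e.g. {N2} leaves P2 open — so {N3} is the unique smallest valid adjustment set.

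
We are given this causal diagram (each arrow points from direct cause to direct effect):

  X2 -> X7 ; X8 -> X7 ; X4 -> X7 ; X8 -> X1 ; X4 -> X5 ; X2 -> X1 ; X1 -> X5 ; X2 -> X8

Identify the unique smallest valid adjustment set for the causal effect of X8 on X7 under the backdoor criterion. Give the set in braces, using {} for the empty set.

Variables eligible for adjustment (non-descendants of X8, excluding X8 and X7): {X2, X4}.
Backdoor paths from X8 to X7:
  P1: X8 <- X2 -> X1 -> X5 <- X4 -> X7
  P2: X8 <- X2 -> X7
The empty set is not sufficient: P2 (X8 <- X2 -> X7) has no collider blocking it and no conditioned non-collider, so it is open.
Try {X2}:
  P1: blocked at fork node X2 ∈ conditioning set.
  P2: blocked at fork node X2 ∈ conditioning set.
{X2} contains no descendant of X8 and blocks every backdoor path.
No other singleton works — e.g. {X4} leaves P2 open — so {X2} is the unique smallest valid adjustment set.

{X2}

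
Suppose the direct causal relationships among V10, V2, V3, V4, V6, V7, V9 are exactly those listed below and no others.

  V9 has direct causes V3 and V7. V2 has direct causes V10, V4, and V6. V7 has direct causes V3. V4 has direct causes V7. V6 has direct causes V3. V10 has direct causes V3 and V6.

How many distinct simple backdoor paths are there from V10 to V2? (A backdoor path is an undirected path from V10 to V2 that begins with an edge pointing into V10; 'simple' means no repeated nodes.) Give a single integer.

A backdoor path from V10 to V2 is any simple undirected path whose first edge points into V10 (i.e. leaves V10 via a parent).
Parents of V10: {V3, V6}.
Enumerating:
  P1: V10 <- V3 -> V6 -> V2
  P2: V10 <- V3 -> V7 -> V4 -> V2
  P3: V10 <- V3 -> V9 <- V7 -> V4 -> V2
  P4: V10 <- V6 <- V3 -> V7 -> V4 -> V2
  P5: V10 <- V6 <- V3 -> V9 <- V7 -> V4 -> V2
  P6: V10 <- V6 -> V2
That exhausts the simple backdoor paths. Count: 6.

6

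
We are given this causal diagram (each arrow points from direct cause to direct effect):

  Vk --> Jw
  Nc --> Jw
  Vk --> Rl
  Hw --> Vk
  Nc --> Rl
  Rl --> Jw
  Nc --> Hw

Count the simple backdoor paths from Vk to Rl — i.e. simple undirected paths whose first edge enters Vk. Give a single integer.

A backdoor path from Vk to Rl is any simple undirected path whose first edge points into Vk (i.e. leaves Vk via a parent).
Parents of Vk: {Hw}.
Enumerating:
  P1: Vk <- Hw <- Nc -> Rl
  P2: Vk <- Hw <- Nc -> Jw <- Rl
That exhausts the simple backdoor paths. Count: 2.

2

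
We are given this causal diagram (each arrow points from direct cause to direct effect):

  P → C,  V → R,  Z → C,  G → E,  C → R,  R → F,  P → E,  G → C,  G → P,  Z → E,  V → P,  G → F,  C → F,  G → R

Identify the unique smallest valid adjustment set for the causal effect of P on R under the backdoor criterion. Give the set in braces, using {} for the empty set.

{G, V}

Variables eligible for adjustment (non-descendants of P, excluding P and R): {G, V, Z}.
Backdoor paths from P to R:
  P1: P <- G -> C -> R
  P2: P <- G -> C -> F <- R
  P3: P <- G -> R
  P4: P <- G -> F <- C -> R
  P5: P <- G -> F <- R
  P6: P <- G -> E <- Z -> C -> R
  P7: P <- G -> E <- Z -> C -> F <- R
  P8: P <- V -> R
The empty set is not sufficient: P1 (P <- G -> C -> R) has no collider blocking it and no conditioned non-collider, so it is open.
Try {G, V}:
  P1: blocked at fork node G ∈ conditioning set.
  P2: blocked at fork node G ∈ conditioning set.
  P3: blocked at fork node G ∈ conditioning set.
  P4: blocked at fork node G ∈ conditioning set.
  P5: blocked at fork node G ∈ conditioning set.
  P6: blocked at fork node G ∈ conditioning set.
  P7: blocked at fork node G ∈ conditioning set.
  P8: blocked at fork node V ∈ conditioning set.
{G, V} contains no descendant of P and blocks every backdoor path.
Every element of {G, V} is needed (dropping G leaves P1 open; dropping V leaves P8 open), so no proper subset is valid.
Among all size-2 subsets of the eligible variables, only {G, V} blocks every backdoor path, so it is the unique smallest valid adjustment set.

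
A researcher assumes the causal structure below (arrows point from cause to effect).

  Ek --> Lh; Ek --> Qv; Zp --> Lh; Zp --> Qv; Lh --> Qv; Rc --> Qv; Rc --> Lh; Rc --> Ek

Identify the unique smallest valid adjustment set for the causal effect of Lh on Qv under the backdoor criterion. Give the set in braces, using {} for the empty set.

{Ek, Rc, Zp}

Variables eligible for adjustment (non-descendants of Lh, excluding Lh and Qv): {Ek, Rc, Zp}.
Backdoor paths from Lh to Qv:
  P1: Lh <- Rc -> Ek -> Qv
  P2: Lh <- Rc -> Qv
  P3: Lh <- Ek <- Rc -> Qv
  P4: Lh <- Ek -> Qv
  P5: Lh <- Zp -> Qv
The empty set is not sufficient: P1 (Lh <- Rc -> Ek -> Qv) has no collider blocking it and no conditioned non-collider, so it is open.
Try {Ek, Rc, Zp}:
  P1: blocked at fork node Rc ∈ conditioning set.
  P2: blocked at fork node Rc ∈ conditioning set.
  P3: blocked at chain node Ek ∈ conditioning set.
  P4: blocked at fork node Ek ∈ conditioning set.
  P5: blocked at fork node Zp ∈ conditioning set.
{Ek, Rc, Zp} contains no descendant of Lh and blocks every backdoor path.
Every element of {Ek, Rc, Zp} is needed (dropping Ek leaves P4 open; dropping Rc leaves P2 open; dropping Zp leaves P5 open), so no proper subset is valid.
Among all size-3 subsets of the eligible variables, only {Ek, Rc, Zp} blocks every backdoor path, so it is the unique smallest valid adjustment set.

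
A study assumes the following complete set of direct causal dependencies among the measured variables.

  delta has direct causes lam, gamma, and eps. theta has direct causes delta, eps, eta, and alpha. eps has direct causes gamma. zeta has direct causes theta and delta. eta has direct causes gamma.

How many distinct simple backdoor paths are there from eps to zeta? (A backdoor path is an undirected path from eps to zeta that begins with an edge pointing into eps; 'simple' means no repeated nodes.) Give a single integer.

4

A backdoor path from eps to zeta is any simple undirected path whose first edge points into eps (i.e. leaves eps via a parent).
Parents of eps: {gamma}.
Enumerating:
  P1: eps <- gamma -> eta -> theta <- delta -> zeta
  P2: eps <- gamma -> eta -> theta -> zeta
  P3: eps <- gamma -> delta -> theta -> zeta
  P4: eps <- gamma -> delta -> zeta
That exhausts the simple backdoor paths. Count: 4.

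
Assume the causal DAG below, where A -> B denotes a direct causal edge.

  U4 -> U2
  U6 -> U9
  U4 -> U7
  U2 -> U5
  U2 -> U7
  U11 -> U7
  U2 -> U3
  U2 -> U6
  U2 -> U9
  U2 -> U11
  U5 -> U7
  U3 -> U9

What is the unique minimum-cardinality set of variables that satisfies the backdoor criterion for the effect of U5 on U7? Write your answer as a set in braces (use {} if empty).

Variables eligible for adjustment (non-descendants of U5, excluding U5 and U7): {U11, U2, U3, U4, U6, U9}.
Backdoor paths from U5 to U7:
  P1: U5 <- U2 <- U4 -> U7
  P2: U5 <- U2 -> U11 -> U7
  P3: U5 <- U2 -> U7
The empty set is not sufficient: P1 (U5 <- U2 <- U4 -> U7) has no collider blocking it and no conditioned non-collider, so it is open.
Try {U2}:
  P1: blocked at chain node U2 ∈ conditioning set.
  P2: blocked at fork node U2 ∈ conditioning set.
  P3: blocked at fork node U2 ∈ conditioning set.
{U2} contains no descendant of U5 and blocks every backdoor path.
No other singleton works — e.g. {U4} leaves P2 open — so {U2} is the unique smallest valid adjustment set.

{U2}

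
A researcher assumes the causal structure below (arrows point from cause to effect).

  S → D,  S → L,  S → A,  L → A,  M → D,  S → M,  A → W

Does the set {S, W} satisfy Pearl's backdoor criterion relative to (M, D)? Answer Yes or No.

Backdoor paths from M to D (paths whose first edge points into M):
  P1: M <- S -> D
Condition 1 (no descendant of M in the set): holds — descendants of M are {D}; none are in {S, W}.
Condition 2 (every backdoor path blocked by {S, W}):
  P1: blocked at fork node S ∈ conditioning set.
{S, W} satisfies the backdoor criterion.

Yes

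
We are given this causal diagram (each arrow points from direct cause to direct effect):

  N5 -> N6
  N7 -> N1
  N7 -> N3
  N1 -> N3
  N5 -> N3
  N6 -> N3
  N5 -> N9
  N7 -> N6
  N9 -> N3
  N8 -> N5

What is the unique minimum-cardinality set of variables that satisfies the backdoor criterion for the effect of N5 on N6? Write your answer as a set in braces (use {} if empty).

{}

Variables eligible for adjustment (non-descendants of N5, excluding N5 and N6): {N1, N7, N8}.
Backdoor paths from N5 to N6:
  (none)
With no backdoor paths the empty set already satisfies the criterion, and it is trivially minimal.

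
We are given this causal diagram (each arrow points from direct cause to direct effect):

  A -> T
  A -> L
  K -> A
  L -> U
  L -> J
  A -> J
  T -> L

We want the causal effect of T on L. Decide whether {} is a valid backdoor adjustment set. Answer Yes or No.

Backdoor paths from T to L (paths whose first edge points into T):
  P1: T <- A -> L
  P2: T <- A -> J <- L
Condition 1 (no descendant of T in the set): holds — descendants of T are {J, L, U}; none are in {}.
Condition 2 (every backdoor path blocked by {}):
  P1: open — no interior node is in the conditioning set.
  P2: blocked at collider J (neither it nor any descendant is in the conditioning set).
{} does not satisfy the backdoor criterion.

No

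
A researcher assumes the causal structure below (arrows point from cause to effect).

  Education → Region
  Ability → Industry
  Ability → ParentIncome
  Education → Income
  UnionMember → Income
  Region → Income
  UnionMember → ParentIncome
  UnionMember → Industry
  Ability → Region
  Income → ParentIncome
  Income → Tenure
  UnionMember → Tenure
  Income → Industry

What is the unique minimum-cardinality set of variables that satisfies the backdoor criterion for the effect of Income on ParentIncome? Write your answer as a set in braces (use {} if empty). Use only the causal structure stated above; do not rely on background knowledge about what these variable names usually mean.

Variables eligible for adjustment (non-descendants of Income, excluding Income and ParentIncome): {Ability, Education, Region, UnionMember}.
Backdoor paths from Income to ParentIncome:
  P1: Income <- Education -> Region <- Ability -> ParentIncome
  P2: Income <- Education -> Region <- Ability -> Industry <- UnionMember -> ParentIncome
  P3: Income <- Region <- Ability -> ParentIncome
  P4: Income <- Region <- Ability -> Industry <- UnionMember -> ParentIncome
  P5: Income <- UnionMember -> ParentIncome
  P6: Income <- UnionMember -> Industry <- Ability -> ParentIncome
The empty set is not sufficient: P3 (Income <- Region <- Ability -> ParentIncome) has no collider blocking it and no conditioned non-collider, so it is open.
Try {Ability, UnionMember}:
  P1: blocked at collider Region (neither it nor any descendant is in the conditioning set).
  P2: blocked at collider Region (neither it nor any descendant is in the conditioning set).
  P3: blocked at fork node Ability ∈ conditioning set.
  P4: blocked at fork node Ability ∈ conditioning set.
  P5: blocked at fork node UnionMember ∈ conditioning set.
  P6: blocked at fork node UnionMember ∈ conditioning set.
{Ability, UnionMember} contains no descendant of Income and blocks every backdoor path.
Every element of {Ability, UnionMember} is needed (dropping Ability leaves P3 open; dropping UnionMember leaves P5 open), so no proper subset is valid.
Among all size-2 subsets of the eligible variables, only {Ability, UnionMember} blocks every backdoor path, so it is the unique smallest valid adjustment set.

{Ability, UnionMember}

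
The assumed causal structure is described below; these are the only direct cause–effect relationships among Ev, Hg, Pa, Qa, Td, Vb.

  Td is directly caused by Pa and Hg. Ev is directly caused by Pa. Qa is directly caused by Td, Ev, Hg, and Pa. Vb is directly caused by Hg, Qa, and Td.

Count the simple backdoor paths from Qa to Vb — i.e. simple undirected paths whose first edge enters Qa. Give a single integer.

A backdoor path from Qa to Vb is any simple undirected path whose first edge points into Qa (i.e. leaves Qa via a parent).
Parents of Qa: {Ev, Hg, Pa, Td}.
Enumerating:
  P1: Qa <- Pa -> Td <- Hg -> Vb
  P2: Qa <- Pa -> Td -> Vb
  P3: Qa <- Ev <- Pa -> Td <- Hg -> Vb
  P4: Qa <- Ev <- Pa -> Td -> Vb
  P5: Qa <- Hg -> Td -> Vb
  P6: Qa <- Hg -> Vb
  P7: Qa <- Td <- Hg -> Vb
  P8: Qa <- Td -> Vb
That exhausts the simple backdoor paths. Count: 8.

8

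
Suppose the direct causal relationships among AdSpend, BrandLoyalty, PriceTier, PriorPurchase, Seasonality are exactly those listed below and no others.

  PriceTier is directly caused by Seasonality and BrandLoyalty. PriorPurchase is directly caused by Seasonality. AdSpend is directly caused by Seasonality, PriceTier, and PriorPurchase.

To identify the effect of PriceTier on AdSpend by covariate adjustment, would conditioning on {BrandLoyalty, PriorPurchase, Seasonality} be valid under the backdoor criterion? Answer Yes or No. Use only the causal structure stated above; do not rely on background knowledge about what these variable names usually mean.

Backdoor paths from PriceTier to AdSpend (paths whose first edge points into PriceTier):
  P1: PriceTier <- Seasonality -> PriorPurchase -> AdSpend
  P2: PriceTier <- Seasonality -> AdSpend
Condition 1 (no descendant of PriceTier in the set): holds — descendants of PriceTier are {AdSpend}; none are in {BrandLoyalty, PriorPurchase, Seasonality}.
Condition 2 (every backdoor path blocked by {BrandLoyalty, PriorPurchase, Seasonality}):
  P1: blocked at fork node Seasonality ∈ conditioning set.
  P2: blocked at fork node Seasonality ∈ conditioning set.
{BrandLoyalty, PriorPurchase, Seasonality} satisfies the backdoor criterion.

Yes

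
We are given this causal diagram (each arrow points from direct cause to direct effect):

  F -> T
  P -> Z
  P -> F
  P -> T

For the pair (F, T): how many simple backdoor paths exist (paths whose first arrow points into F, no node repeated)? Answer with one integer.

1

A backdoor path from F to T is any simple undirected path whose first edge points into F (i.e. leaves F via a parent).
Parents of F: {P}.
Enumerating:
  P1: F <- P -> T
That exhausts the simple backdoor paths. Count: 1.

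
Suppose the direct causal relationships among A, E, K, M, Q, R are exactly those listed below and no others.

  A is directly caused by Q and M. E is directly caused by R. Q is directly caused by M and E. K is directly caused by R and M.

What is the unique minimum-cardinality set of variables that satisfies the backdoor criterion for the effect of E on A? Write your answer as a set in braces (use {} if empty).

{}

Variables eligible for adjustment (non-descendants of E, excluding E and A): {K, M, R}.
Backdoor paths from E to A:
  P1: E <- R -> K <- M -> Q -> A
  P2: E <- R -> K <- M -> A
Each backdoor path contains an unconditioned collider, so every path is already blocked with the empty conditioning set:
  P1: blocked at collider K (neither it nor any descendant is in the conditioning set).
  P2: blocked at collider K (neither it nor any descendant is in the conditioning set).
The empty set is therefore the unique smallest valid set.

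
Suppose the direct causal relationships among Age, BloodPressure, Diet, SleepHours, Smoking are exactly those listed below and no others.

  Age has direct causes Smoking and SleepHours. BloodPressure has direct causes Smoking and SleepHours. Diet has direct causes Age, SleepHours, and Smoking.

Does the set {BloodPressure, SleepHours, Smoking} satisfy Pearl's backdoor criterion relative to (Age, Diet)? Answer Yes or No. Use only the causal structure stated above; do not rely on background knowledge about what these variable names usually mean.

Backdoor paths from Age to Diet (paths whose first edge points into Age):
  P1: Age <- SleepHours -> BloodPressure <- Smoking -> Diet
  P2: Age <- SleepHours -> Diet
  P3: Age <- Smoking -> BloodPressure <- SleepHours -> Diet
  P4: Age <- Smoking -> Diet
Condition 1 (no descendant of Age in the set): holds — descendants of Age are {Diet}; none are in {BloodPressure, SleepHours, Smoking}.
Condition 2 (every backdoor path blocked by {BloodPressure, SleepHours, Smoking}):
  P1: blocked at fork node SleepHours ∈ conditioning set.
  P2: blocked at fork node SleepHours ∈ conditioning set.
  P3: blocked at fork node Smoking ∈ conditioning set.
  P4: blocked at fork node Smoking ∈ conditioning set.
{BloodPressure, SleepHours, Smoking} satisfies the backdoor criterion.

Yes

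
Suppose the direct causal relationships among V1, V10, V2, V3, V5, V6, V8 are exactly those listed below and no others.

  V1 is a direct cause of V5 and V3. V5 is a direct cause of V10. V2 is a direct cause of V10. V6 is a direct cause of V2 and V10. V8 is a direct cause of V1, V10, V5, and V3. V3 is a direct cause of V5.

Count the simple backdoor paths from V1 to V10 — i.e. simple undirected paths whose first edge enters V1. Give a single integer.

3

A backdoor path from V1 to V10 is any simple undirected path whose first edge points into V1 (i.e. leaves V1 via a parent).
Parents of V1: {V8}.
Enumerating:
  P1: V1 <- V8 -> V3 -> V5 -> V10
  P2: V1 <- V8 -> V5 -> V10
  P3: V1 <- V8 -> V10
That exhausts the simple backdoor paths. Count: 3.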